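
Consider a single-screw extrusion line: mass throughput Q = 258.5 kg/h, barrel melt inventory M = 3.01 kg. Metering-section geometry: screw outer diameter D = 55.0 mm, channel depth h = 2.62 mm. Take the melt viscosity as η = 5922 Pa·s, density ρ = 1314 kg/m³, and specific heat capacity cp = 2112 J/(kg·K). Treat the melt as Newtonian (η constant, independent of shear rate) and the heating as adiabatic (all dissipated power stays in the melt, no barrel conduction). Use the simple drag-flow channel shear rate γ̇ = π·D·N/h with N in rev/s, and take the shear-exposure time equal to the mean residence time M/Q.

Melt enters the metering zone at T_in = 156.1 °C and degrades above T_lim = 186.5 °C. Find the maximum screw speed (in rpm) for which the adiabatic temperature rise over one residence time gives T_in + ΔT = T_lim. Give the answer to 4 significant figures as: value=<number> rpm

value=16.77 rpm

Q_s = Q / 3600 = 258.5 / 3600 = 0.0718056 kg/s
t_res = M / Q_s = 3.01 ÷ 0.0718056 = 41.9188 s
Convert to metres: D = 0.055 m, h = 0.00262 m
ΔT_a = T_lim − T_in = 186.5 °C − 156.1 °C = 30.4 K
Invert ΔT = ηγ̇²t_res/(ρcp) for γ̇: γ̇_max² = ΔT_a ρ cp / (η t_res) = 30.4·1314·2112 / (5922·41.9188) = 339.849 s⁻²
γ̇_max = sqrt(339.849) = 18.435 s⁻¹
N_max = γ̇_max·h / (π·D) = 18.435 · 0.00262 / (π · 0.055) = 0.279532 rev/s = 16.7719 rpm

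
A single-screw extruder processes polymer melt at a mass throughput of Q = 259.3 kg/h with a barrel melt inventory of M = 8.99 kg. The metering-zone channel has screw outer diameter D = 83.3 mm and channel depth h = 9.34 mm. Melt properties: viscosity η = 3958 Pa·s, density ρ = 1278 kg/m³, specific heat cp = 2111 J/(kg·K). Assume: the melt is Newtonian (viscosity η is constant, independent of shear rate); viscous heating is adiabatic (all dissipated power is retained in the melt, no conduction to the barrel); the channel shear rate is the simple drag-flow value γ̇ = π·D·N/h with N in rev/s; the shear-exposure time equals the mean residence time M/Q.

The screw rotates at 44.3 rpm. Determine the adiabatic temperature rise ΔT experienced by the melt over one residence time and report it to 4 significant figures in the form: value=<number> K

value=78.36 K

Convert throughput: Q = 259.3 kg/h = 259.3/3600 = 0.0720278 kg/s
t_res = M / Q_s = 8.99 ÷ 0.0720278 = 124.813 s
Convert to SI: D = 0.0833 m, h = 0.00934 m, N = 44.3/60 = 0.738333 rev/s
γ̇ = π D N / h = (π)(0.0833)(0.738333) / 0.00934 = 20.6871 s⁻¹
Adiabatic rise: ΔT = η γ̇² t_res / (ρ cp) = 3958·(20.6871)²·124.813 / (1278·2111) = 78.3641 K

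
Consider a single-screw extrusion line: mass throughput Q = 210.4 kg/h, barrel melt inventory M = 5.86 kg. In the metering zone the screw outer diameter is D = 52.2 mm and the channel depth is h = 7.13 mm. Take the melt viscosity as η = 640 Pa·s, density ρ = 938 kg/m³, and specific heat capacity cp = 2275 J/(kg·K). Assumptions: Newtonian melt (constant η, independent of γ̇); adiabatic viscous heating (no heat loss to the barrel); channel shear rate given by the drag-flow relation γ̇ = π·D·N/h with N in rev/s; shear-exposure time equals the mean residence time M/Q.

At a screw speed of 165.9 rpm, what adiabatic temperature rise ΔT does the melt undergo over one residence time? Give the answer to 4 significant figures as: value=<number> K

Q_s = Q / 3600 = 210.4 / 3600 = 0.0584444 kg/s
Mean residence time: t_res = M/Q_s = 5.86 kg / 0.0584444 kg/s = 100.266 s
D = 52.2 mm = 0.0522 m;  h = 7.13 mm = 0.00713 m;  N = 165.9 rpm / 60 = 2.765 rev/s
γ̇ = π D N / h = (π)(0.0522)(2.765) / 0.00713 = 63.5954 s⁻¹
ΔT = η·γ̇²·t_res/(ρ·cp) = [640 × 63.5954² × 100.266] / [938 × 2275] = 121.619 K

value=121.6 K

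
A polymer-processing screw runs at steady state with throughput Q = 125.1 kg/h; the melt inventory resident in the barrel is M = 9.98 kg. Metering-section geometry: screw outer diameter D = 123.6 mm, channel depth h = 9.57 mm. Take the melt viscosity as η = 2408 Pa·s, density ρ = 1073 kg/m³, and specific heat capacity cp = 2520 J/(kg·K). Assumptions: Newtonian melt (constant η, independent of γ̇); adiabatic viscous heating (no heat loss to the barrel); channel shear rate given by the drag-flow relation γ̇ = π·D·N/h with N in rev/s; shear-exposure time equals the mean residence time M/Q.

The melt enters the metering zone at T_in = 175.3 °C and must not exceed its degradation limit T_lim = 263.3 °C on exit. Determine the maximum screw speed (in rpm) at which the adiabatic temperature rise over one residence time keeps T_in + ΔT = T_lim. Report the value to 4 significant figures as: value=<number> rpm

Q_s = Q / 3600 = 125.1 / 3600 = 0.03475 kg/s
Mean residence time: t_res = M/Q_s = 9.98 kg / 0.03475 kg/s = 287.194 s
Convert to metres: D = 0.1236 m, h = 0.00957 m
ΔT_a = T_lim − T_in = 263.3 °C − 175.3 °C = 88 K
γ̇_max² = ΔT_a·ρ·cp/(η·t_res) = 88·1073·2520/(2408·287.194) = 344.073 s⁻²
γ̇_max = sqrt(344.073) = 18.5492 s⁻¹
Solve γ̇ = πDN/h for N: N_max = γ̇_max·h/(π·D) = 18.5492 × 0.00957 / (π × 0.1236) = 0.457161 rev/s = 27.4296 rpm

value=27.43 rpm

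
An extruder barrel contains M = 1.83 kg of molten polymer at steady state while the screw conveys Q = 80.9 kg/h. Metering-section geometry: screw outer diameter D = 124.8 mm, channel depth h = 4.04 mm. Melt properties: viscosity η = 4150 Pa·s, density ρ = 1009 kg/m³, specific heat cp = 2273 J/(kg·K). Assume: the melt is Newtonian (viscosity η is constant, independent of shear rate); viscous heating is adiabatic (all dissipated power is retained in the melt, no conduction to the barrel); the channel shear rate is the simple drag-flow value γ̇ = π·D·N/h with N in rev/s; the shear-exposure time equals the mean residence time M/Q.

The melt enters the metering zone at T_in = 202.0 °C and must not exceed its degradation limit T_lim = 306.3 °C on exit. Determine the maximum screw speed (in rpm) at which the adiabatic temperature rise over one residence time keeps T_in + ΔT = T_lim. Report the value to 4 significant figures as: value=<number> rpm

Convert throughput: Q = 80.9 kg/h = 80.9/3600 = 0.0224722 kg/s
t_res = M / Q_s = 1.83 ÷ 0.0224722 = 81.4339 s
Convert to metres: D = 0.1248 m, h = 0.00404 m
Allowable rise: ΔT_a = T_lim − T_in = 306.3 − 202.0 = 104.3 K
γ̇_max² = ΔT_a·ρ·cp/(η·t_res) = 104.3·1009·2273/(4150·81.4339) = 707.818 s⁻²
γ̇_max = √707.818 = 26.6049 s⁻¹
N_max = γ̇_max h / (πD) = 26.6049·0.00404/(π·0.1248) = 0.274143 rev/s → ×60 = 16.4486 rpm

value=16.45 rpm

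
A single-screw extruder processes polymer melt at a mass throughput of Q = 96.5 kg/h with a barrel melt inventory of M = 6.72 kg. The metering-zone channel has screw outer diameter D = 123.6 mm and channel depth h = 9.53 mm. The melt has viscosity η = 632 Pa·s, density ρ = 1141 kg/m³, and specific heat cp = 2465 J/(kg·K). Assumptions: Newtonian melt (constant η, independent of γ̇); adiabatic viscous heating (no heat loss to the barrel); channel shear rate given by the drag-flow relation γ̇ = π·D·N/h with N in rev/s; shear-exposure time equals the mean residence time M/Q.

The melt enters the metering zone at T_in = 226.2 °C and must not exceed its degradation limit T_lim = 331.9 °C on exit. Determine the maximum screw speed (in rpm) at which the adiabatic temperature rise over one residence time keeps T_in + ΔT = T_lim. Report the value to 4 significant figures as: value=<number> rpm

value=63.79 rpm

Convert throughput: Q = 96.5 kg/h = 96.5/3600 = 0.0268056 kg/s
Mean residence time: t_res = M/Q_s = 6.72 kg / 0.0268056 kg/s = 250.694 s
Convert to metres: D = 0.1236 m, h = 0.00953 m
ΔT_a = T_lim − T_in = 331.9 °C − 226.2 °C = 105.7 K
γ̇_max² = ΔT_a·ρ·cp/(η·t_res) = 105.7·1141·2465/(632·250.694) = 1876.36 s⁻²
Take the square root: γ̇_max = √(1876.36) = 43.317 s⁻¹
N_max = γ̇_max·h / (π·D) = 43.317 · 0.00953 / (π · 0.1236) = 1.06312 rev/s = 63.7872 rpm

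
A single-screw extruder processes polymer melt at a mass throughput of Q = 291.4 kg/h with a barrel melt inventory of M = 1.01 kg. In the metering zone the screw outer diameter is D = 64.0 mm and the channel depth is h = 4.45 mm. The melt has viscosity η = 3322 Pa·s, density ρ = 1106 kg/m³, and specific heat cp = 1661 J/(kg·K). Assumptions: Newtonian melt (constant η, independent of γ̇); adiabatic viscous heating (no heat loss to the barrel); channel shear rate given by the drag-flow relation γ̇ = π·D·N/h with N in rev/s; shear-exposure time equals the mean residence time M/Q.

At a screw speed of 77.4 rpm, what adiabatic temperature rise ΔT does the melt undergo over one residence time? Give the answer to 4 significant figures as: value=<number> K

value=76.65 K

Q_s = Q / 3600 = 291.4 / 3600 = 0.0809444 kg/s
Mean residence time: t_res = M/Q_s = 1.01 kg / 0.0809444 kg/s = 12.4777 s
D = 64.0 mm = 0.064 m;  h = 4.45 mm = 0.00445 m;  N = 77.4 rpm / 60 = 1.29 rev/s
γ̇ = π·D·N / h = π · 0.064 · 1.29 / 0.00445 = 58.2854 s⁻¹
ΔT = η·γ̇²·t_res / (ρ·cp) = 3322 · (58.2854)² · 12.4777 / (1106 · 1661) = 76.6528 K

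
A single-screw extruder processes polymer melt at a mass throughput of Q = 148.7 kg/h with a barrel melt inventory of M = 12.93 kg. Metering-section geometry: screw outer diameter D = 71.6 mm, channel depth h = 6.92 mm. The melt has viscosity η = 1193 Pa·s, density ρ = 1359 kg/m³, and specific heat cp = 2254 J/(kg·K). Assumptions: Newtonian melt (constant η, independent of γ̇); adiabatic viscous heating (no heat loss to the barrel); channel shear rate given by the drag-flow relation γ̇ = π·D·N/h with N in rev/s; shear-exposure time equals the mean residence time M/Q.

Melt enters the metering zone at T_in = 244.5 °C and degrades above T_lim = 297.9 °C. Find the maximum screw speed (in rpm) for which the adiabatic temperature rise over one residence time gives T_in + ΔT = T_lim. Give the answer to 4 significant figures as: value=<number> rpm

Convert throughput: Q = 148.7 kg/h = 148.7/3600 = 0.0413056 kg/s
t_res = M / Q_s = 12.93 ÷ 0.0413056 = 313.033 s
Geometry in SI: D = 71.6 mm → 0.0716 m, h = 6.92 mm → 0.00692 m
Allowable rise: ΔT_a = T_lim − T_in = 297.9 − 244.5 = 53.4 K
γ̇_max² = ΔT_a·ρ·cp/(η·t_res) = 53.4·1359·2254/(1193·313.033) = 438.01 s⁻²
Take the square root: γ̇_max = √(438.01) = 20.9287 s⁻¹
N_max = γ̇_max·h / (π·D) = 20.9287 · 0.00692 / (π · 0.0716) = 0.643851 rev/s = 38.631 rpm

value=38.63 rpm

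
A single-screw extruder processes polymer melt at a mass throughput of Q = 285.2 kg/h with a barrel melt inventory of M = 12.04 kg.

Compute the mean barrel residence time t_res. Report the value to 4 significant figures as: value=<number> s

Convert throughput: Q = 285.2 kg/h = 285.2/3600 = 0.0792222 kg/s
Mean residence time: t_res = M/Q_s = 12.04 kg / 0.0792222 kg/s = 151.978 s

value=152.0 s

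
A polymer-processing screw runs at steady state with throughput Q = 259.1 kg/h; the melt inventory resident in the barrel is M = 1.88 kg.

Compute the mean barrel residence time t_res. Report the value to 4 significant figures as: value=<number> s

Convert throughput: Q = 259.1 kg/h = 259.1/3600 = 0.0719722 kg/s
t_res = M / Q_s = 1.88 ÷ 0.0719722 = 26.1212 s

value=26.12 s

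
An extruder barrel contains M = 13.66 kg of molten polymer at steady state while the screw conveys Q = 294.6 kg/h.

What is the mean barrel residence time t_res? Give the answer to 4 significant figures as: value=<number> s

value=166.9 s

Throughput in SI: Q_s = 294.6 kg/h ÷ 3600 s/h = 0.0818333 kg/s
Mean residence time: t_res = M/Q_s = 13.66 kg / 0.0818333 kg/s = 166.925 s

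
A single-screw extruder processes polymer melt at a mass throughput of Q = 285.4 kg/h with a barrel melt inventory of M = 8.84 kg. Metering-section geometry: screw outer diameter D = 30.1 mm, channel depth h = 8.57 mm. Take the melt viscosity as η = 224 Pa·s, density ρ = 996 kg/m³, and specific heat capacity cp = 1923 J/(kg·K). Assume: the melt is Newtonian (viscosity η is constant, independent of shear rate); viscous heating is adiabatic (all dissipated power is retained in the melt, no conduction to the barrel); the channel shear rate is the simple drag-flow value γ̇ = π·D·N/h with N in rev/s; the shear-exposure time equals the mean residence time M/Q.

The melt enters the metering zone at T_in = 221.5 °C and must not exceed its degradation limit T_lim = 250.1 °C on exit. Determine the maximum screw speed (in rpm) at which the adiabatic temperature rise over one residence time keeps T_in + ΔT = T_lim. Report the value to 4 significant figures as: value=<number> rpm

Q_s = Q / 3600 = 285.4 / 3600 = 0.0792778 kg/s
t_res = M / Q_s = 8.84 / 0.0792778 = 111.507 s
Convert to metres: D = 0.0301 m, h = 0.00857 m
ΔT_a = T_lim − T_in = 250.1 − 221.5 = 28.6 K
γ̇_max² = ΔT_a·ρ·cp/(η·t_res) = 28.6·996·1923/(224·111.507) = 2193.09 s⁻²
γ̇_max = sqrt(2193.09) = 46.8304 s⁻¹
N_max = γ̇_max·h / (π·D) = 46.8304 · 0.00857 / (π · 0.0301) = 4.24417 rev/s = 254.65 rpm

value=254.6 rpm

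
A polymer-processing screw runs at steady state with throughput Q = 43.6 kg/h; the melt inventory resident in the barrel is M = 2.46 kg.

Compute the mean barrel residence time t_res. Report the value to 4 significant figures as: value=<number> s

Q_s = Q / 3600 = 43.6 / 3600 = 0.0121111 kg/s
t_res = M / Q_s = 2.46 ÷ 0.0121111 = 203.119 s

value=203.1 s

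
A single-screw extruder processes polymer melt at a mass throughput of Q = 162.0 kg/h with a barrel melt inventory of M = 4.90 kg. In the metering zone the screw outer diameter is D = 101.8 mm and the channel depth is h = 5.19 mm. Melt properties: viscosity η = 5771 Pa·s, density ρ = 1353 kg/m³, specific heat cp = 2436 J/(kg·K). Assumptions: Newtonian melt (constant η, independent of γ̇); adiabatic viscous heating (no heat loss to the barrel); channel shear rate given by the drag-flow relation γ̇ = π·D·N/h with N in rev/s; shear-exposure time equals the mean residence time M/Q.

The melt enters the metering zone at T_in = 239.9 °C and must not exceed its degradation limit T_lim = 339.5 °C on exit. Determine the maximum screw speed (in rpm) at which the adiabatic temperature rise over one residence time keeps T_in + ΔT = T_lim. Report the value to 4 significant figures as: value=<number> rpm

Convert throughput: Q = 162.0 kg/h = 162.0/3600 = 0.045 kg/s
t_res = M / Q_s = 4.90 ÷ 0.045 = 108.889 s
Convert to metres: D = 0.1018 m, h = 0.00519 m
ΔT_a = T_lim − T_in = 339.5 °C − 239.9 °C = 99.6 K
γ̇_max² = ΔT_a·ρ·cp / (η·t_res) = [99.6 × 1353 × 2436] / [5771 × 108.889] = 522.396 s⁻²
Take the square root: γ̇_max = √(522.396) = 22.856 s⁻¹
N_max = γ̇_max·h / (π·D) = 22.856 · 0.00519 / (π · 0.1018) = 0.370911 rev/s = 22.2547 rpm

value=22.25 rpm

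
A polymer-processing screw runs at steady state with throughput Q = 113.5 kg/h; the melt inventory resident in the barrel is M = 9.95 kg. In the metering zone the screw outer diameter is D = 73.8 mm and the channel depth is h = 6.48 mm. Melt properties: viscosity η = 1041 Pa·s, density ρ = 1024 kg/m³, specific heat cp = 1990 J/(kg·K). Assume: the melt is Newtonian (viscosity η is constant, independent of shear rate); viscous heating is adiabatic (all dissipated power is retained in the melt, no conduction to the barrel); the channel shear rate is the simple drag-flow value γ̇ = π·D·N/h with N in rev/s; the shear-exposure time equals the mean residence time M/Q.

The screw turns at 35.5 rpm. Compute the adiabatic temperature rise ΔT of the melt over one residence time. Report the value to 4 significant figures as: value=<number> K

value=72.25 K

Q_s = Q / 3600 = 113.5 / 3600 = 0.0315278 kg/s
Mean residence time: t_res = M/Q_s = 9.95 kg / 0.0315278 kg/s = 315.595 s
Geometry in metres: D = 73.8 mm → 0.0738 m, h = 6.48 mm → 0.00648 m; screw speed N = 35.5 rpm = 0.591667 rev/s
γ̇ = π D N / h = (π)(0.0738)(0.591667) / 0.00648 = 21.1694 s⁻¹
ΔT = η·γ̇²·t_res / (ρ·cp) = 1041 · (21.1694)² · 315.595 / (1024 · 1990) = 72.251 K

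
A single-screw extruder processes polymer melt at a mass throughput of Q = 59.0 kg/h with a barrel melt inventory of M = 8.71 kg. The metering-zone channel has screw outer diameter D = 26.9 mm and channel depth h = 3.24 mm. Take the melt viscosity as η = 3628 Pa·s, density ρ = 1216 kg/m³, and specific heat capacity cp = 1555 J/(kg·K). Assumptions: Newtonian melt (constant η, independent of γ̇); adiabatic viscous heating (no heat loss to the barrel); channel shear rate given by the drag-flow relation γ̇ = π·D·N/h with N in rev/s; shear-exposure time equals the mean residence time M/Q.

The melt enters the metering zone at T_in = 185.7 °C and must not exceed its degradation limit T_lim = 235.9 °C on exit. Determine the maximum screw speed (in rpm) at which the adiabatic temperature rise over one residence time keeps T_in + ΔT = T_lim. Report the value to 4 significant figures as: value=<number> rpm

Convert throughput: Q = 59.0 kg/h = 59.0/3600 = 0.0163889 kg/s
t_res = M / Q_s = 8.71 ÷ 0.0163889 = 531.458 s
Convert to metres: D = 0.0269 m, h = 0.00324 m
ΔT_a = T_lim − T_in = 235.9 °C − 185.7 °C = 50.2 K
γ̇_max² = ΔT_a·ρ·cp / (η·t_res) = [50.2 × 1216 × 1555] / [3628 × 531.458] = 49.2302 s⁻²
Take the square root: γ̇_max = √(49.2302) = 7.01642 s⁻¹
N_max = γ̇_max h / (πD) = 7.01642·0.00324/(π·0.0269) = 0.269004 rev/s → ×60 = 16.1402 rpm

value=16.14 rpm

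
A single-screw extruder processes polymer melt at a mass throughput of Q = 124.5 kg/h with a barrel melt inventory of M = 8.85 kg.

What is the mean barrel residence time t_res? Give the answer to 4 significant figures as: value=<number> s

value=255.9 s

Throughput in SI: Q_s = 124.5 kg/h ÷ 3600 s/h = 0.0345833 kg/s
Mean residence time: t_res = M/Q_s = 8.85 kg / 0.0345833 kg/s = 255.904 s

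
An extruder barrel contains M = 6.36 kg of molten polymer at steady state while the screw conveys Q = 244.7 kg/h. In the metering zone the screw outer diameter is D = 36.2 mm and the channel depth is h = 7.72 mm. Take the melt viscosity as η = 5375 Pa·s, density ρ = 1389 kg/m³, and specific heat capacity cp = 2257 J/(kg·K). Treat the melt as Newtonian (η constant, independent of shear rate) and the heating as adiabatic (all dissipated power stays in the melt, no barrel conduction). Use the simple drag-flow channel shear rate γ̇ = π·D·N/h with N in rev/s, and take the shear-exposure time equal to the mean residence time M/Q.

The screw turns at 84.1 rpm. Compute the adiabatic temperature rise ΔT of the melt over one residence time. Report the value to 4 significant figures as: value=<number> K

Convert throughput: Q = 244.7 kg/h = 244.7/3600 = 0.0679722 kg/s
t_res = M / Q_s = 6.36 ÷ 0.0679722 = 93.5676 s
Convert to SI: D = 0.0362 m, h = 0.00772 m, N = 84.1/60 = 1.40167 rev/s
Shear rate: γ̇ = πDN/h = π·0.0362·1.40167/0.00772 = 20.6484 s⁻¹
ΔT = η·γ̇²·t_res/(ρ·cp) = [5375 × 20.6484² × 93.5676] / [1389 × 2257] = 68.3978 K

value=68.40 K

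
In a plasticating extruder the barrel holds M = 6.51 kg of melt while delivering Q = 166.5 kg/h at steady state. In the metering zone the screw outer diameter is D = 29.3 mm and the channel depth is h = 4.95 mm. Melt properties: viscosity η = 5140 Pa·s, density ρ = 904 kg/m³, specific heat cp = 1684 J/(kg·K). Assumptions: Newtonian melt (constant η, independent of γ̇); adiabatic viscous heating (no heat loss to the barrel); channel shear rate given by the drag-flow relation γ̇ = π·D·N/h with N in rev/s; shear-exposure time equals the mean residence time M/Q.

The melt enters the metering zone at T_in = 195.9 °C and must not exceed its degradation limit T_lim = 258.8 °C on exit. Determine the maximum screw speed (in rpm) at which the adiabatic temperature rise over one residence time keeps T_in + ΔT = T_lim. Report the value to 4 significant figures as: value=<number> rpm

value=37.12 rpm

Convert throughput: Q = 166.5 kg/h = 166.5/3600 = 0.04625 kg/s
t_res = M / Q_s = 6.51 / 0.04625 = 140.757 s
Convert to metres: D = 0.0293 m, h = 0.00495 m
ΔT_a = T_lim − T_in = 258.8 °C − 195.9 °C = 62.9 K
Invert ΔT = ηγ̇²t_res/(ρcp) for γ̇: γ̇_max² = ΔT_a ρ cp / (η t_res) = 62.9·904·1684 / (5140·140.757) = 132.351 s⁻²
γ̇_max = sqrt(132.351) = 11.5044 s⁻¹
N_max = γ̇_max h / (πD) = 11.5044·0.00495/(π·0.0293) = 0.61866 rev/s → ×60 = 37.1196 rpm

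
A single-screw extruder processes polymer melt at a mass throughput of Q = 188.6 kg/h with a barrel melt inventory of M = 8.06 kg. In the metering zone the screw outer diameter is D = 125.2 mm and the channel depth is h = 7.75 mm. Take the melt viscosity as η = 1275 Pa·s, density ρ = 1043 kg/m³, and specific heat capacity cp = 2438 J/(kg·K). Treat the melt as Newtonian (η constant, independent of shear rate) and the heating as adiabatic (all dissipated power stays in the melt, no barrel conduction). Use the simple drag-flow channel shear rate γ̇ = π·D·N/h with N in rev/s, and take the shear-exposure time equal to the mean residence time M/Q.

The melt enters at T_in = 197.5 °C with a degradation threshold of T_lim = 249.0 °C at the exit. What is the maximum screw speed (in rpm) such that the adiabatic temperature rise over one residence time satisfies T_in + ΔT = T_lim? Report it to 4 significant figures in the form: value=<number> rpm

Convert throughput: Q = 188.6 kg/h = 188.6/3600 = 0.0523889 kg/s
Mean residence time: t_res = M/Q_s = 8.06 kg / 0.0523889 kg/s = 153.849 s
D = 125.2 mm = 0.1252 m;  h = 7.75 mm = 0.00775 m
ΔT_a = T_lim − T_in = 249.0 − 197.5 = 51.5 K
γ̇_max² = ΔT_a·ρ·cp / (η·t_res) = [51.5 × 1043 × 2438] / [1275 × 153.849] = 667.604 s⁻²
γ̇_max = sqrt(667.604) = 25.838 s⁻¹
N_max = γ̇_max·h / (π·D) = 25.838 · 0.00775 / (π · 0.1252) = 0.509105 rev/s = 30.5463 rpm

value=30.55 rpm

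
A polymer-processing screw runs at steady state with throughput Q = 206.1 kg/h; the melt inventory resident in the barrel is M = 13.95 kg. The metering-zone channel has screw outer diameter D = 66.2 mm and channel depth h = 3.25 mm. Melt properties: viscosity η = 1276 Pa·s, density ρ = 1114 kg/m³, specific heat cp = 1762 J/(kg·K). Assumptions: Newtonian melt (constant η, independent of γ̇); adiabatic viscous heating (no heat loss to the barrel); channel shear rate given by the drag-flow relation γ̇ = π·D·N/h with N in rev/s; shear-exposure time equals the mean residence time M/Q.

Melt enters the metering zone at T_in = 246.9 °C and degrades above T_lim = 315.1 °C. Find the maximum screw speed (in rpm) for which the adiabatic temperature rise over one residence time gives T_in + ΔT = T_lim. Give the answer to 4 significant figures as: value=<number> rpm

Convert throughput: Q = 206.1 kg/h = 206.1/3600 = 0.05725 kg/s
Mean residence time: t_res = M/Q_s = 13.95 kg / 0.05725 kg/s = 243.668 s
Geometry in SI: D = 66.2 mm → 0.0662 m, h = 3.25 mm → 0.00325 m
ΔT_a = T_lim − T_in = 315.1 °C − 246.9 °C = 68.2 K
Invert ΔT = ηγ̇²t_res/(ρcp) for γ̇: γ̇_max² = ΔT_a ρ cp / (η t_res) = 68.2·1114·1762 / (1276·243.668) = 430.552 s⁻²
Take the square root: γ̇_max = √(430.552) = 20.7498 s⁻¹
N_max = γ̇_max·h / (π·D) = 20.7498 · 0.00325 / (π · 0.0662) = 0.324256 rev/s = 19.4554 rpm

value=19.46 rpm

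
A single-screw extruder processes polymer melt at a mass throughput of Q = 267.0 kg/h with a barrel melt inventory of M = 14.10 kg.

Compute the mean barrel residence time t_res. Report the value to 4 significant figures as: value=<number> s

value=190.1 s

Throughput in SI: Q_s = 267.0 kg/h ÷ 3600 s/h = 0.0741667 kg/s
t_res = M / Q_s = 14.10 / 0.0741667 = 190.112 s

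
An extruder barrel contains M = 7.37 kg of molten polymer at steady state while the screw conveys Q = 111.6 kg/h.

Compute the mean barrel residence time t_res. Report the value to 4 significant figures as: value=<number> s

value=237.7 s

Q_s = Q / 3600 = 111.6 / 3600 = 0.031 kg/s
t_res = M / Q_s = 7.37 / 0.031 = 237.742 s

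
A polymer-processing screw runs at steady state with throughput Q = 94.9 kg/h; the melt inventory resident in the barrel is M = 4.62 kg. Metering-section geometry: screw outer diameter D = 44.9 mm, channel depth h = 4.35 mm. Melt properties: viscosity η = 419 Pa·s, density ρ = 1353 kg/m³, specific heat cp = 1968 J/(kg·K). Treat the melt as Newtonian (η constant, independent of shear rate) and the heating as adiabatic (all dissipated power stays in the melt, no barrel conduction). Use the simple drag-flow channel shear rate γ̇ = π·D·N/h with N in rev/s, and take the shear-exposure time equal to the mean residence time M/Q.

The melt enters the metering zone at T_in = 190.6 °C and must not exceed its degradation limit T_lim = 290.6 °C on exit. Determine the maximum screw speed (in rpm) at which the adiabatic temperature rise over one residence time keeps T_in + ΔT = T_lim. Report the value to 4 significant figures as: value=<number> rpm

Throughput in SI: Q_s = 94.9 kg/h ÷ 3600 s/h = 0.0263611 kg/s
t_res = M / Q_s = 4.62 / 0.0263611 = 175.258 s
Geometry in SI: D = 44.9 mm → 0.0449 m, h = 4.35 mm → 0.00435 m
ΔT_a = T_lim − T_in = 290.6 °C − 190.6 °C = 100 K
γ̇_max² = ΔT_a·ρ·cp/(η·t_res) = 100·1353·1968/(419·175.258) = 3626.02 s⁻²
Take the square root: γ̇_max = √(3626.02) = 60.2165 s⁻¹
N_max = γ̇_max h / (πD) = 60.2165·0.00435/(π·0.0449) = 1.85698 rev/s → ×60 = 111.419 rpm

value=111.4 rpm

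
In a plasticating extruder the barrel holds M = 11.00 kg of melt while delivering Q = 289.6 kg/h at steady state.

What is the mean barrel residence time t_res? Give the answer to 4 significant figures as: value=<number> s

Convert throughput: Q = 289.6 kg/h = 289.6/3600 = 0.0804444 kg/s
t_res = M / Q_s = 11.00 / 0.0804444 = 136.74 s

value=136.7 s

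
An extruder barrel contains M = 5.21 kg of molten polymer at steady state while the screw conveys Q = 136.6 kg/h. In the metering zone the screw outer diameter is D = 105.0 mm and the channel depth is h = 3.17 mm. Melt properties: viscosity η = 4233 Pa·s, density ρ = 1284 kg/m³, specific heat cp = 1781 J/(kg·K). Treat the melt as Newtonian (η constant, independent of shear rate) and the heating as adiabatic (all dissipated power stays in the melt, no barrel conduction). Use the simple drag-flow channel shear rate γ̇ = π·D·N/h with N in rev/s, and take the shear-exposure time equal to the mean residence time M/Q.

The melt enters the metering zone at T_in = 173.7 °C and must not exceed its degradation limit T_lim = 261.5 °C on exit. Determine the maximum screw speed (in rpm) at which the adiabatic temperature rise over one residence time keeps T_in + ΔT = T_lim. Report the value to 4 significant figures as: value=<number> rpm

value=10.72 rpm

Convert throughput: Q = 136.6 kg/h = 136.6/3600 = 0.0379444 kg/s
Mean residence time: t_res = M/Q_s = 5.21 kg / 0.0379444 kg/s = 137.306 s
D = 105.0 mm = 0.105 m;  h = 3.17 mm = 0.00317 m
Allowable rise: ΔT_a = T_lim − T_in = 261.5 − 173.7 = 87.8 K
γ̇_max² = ΔT_a·ρ·cp/(η·t_res) = 87.8·1284·1781/(4233·137.306) = 345.45 s⁻²
γ̇_max = sqrt(345.45) = 18.5863 s⁻¹
N_max = γ̇_max h / (πD) = 18.5863·0.00317/(π·0.105) = 0.178613 rev/s → ×60 = 10.7168 rpm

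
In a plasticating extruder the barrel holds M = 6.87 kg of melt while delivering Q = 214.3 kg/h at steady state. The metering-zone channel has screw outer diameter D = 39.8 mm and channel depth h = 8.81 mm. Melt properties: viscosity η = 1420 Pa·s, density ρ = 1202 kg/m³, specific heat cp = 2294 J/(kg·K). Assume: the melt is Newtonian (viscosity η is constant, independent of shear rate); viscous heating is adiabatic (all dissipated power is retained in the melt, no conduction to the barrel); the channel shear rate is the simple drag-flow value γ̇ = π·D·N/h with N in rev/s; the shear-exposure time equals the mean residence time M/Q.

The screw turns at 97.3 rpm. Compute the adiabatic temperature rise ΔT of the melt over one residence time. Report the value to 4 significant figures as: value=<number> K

value=31.48 K

Throughput in SI: Q_s = 214.3 kg/h ÷ 3600 s/h = 0.0595278 kg/s
t_res = M / Q_s = 6.87 ÷ 0.0595278 = 115.408 s
D = 39.8 mm = 0.0398 m;  h = 8.81 mm = 0.00881 m;  N = 97.3 rpm / 60 = 1.62167 rev/s
γ̇ = π·D·N / h = π · 0.0398 · 1.62167 / 0.00881 = 23.0154 s⁻¹
Adiabatic rise: ΔT = η γ̇² t_res / (ρ cp) = 1420·(23.0154)²·115.408 / (1202·2294) = 31.4822 K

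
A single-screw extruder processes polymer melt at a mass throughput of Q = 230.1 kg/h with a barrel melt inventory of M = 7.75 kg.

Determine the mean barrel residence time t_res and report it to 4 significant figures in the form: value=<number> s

value=121.3 s

Q_s = Q / 3600 = 230.1 / 3600 = 0.0639167 kg/s
Mean residence time: t_res = M/Q_s = 7.75 kg / 0.0639167 kg/s = 121.252 s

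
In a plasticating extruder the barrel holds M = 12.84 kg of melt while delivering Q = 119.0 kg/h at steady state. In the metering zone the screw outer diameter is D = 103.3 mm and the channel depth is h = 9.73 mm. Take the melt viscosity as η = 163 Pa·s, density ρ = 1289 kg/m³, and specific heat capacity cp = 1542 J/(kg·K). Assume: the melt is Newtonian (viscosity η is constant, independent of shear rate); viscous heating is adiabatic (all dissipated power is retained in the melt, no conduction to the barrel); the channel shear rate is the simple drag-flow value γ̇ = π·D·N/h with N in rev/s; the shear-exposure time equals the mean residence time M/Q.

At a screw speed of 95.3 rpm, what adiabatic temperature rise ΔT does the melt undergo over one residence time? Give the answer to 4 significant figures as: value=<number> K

value=89.40 K

Convert throughput: Q = 119.0 kg/h = 119.0/3600 = 0.0330556 kg/s
t_res = M / Q_s = 12.84 / 0.0330556 = 388.437 s
D = 103.3 mm = 0.1033 m;  h = 9.73 mm = 0.00973 m;  N = 95.3 rpm / 60 = 1.58833 rev/s
γ̇ = π·D·N / h = π · 0.1033 · 1.58833 / 0.00973 = 52.976 s⁻¹
ΔT = η·γ̇²·t_res/(ρ·cp) = [163 × 52.976² × 388.437] / [1289 × 1542] = 89.3982 K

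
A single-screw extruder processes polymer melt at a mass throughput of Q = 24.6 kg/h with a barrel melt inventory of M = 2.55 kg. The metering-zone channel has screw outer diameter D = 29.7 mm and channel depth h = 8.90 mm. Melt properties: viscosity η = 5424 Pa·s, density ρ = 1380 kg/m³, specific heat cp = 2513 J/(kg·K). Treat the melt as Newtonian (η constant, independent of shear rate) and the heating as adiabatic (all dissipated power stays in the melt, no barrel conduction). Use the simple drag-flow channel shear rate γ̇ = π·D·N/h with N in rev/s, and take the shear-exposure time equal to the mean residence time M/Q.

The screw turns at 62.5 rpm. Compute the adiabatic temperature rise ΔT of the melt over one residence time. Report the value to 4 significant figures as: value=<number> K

value=69.61 K

Convert throughput: Q = 24.6 kg/h = 24.6/3600 = 0.00683333 kg/s
Mean residence time: t_res = M/Q_s = 2.55 kg / 0.00683333 kg/s = 373.171 s
Convert to SI: D = 0.0297 m, h = 0.0089 m, N = 62.5/60 = 1.04167 rev/s
γ̇ = π·D·N / h = π · 0.0297 · 1.04167 / 0.0089 = 10.9206 s⁻¹
ΔT = η·γ̇²·t_res/(ρ·cp) = [5424 × 10.9206² × 373.171] / [1380 × 2513] = 69.6059 K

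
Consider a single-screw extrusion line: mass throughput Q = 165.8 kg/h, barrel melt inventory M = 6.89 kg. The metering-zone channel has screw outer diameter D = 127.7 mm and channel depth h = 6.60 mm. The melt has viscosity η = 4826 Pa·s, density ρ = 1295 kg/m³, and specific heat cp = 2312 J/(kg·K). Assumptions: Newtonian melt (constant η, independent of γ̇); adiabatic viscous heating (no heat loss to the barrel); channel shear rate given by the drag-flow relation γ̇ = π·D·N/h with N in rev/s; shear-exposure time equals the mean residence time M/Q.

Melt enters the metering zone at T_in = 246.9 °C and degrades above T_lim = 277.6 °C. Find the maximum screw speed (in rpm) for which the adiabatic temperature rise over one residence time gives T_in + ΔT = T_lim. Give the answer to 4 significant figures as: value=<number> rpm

Convert throughput: Q = 165.8 kg/h = 165.8/3600 = 0.0460556 kg/s
Mean residence time: t_res = M/Q_s = 6.89 kg / 0.0460556 kg/s = 149.602 s
Convert to metres: D = 0.1277 m, h = 0.0066 m
ΔT_a = T_lim − T_in = 277.6 °C − 246.9 °C = 30.7 K
γ̇_max² = ΔT_a·ρ·cp / (η·t_res) = [30.7 × 1295 × 2312] / [4826 × 149.602] = 127.313 s⁻²
γ̇_max = √127.313 = 11.2833 s⁻¹
N_max = γ̇_max h / (πD) = 11.2833·0.0066/(π·0.1277) = 0.185626 rev/s → ×60 = 11.1376 rpm

value=11.14 rpm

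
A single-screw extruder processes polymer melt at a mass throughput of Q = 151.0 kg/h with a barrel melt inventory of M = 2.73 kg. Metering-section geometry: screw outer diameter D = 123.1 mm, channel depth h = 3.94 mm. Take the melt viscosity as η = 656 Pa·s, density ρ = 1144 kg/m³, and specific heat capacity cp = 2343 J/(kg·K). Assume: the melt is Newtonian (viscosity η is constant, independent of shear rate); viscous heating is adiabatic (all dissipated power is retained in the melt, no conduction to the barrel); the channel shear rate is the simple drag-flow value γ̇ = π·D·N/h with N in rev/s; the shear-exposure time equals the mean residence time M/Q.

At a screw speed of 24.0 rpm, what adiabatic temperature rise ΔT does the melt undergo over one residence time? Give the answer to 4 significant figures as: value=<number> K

value=24.55 K

Q_s = Q / 3600 = 151.0 / 3600 = 0.0419444 kg/s
t_res = M / Q_s = 2.73 ÷ 0.0419444 = 65.0861 s
Geometry in metres: D = 123.1 mm → 0.1231 m, h = 3.94 mm → 0.00394 m; screw speed N = 24.0 rpm = 0.4 rev/s
γ̇ = π·D·N / h = π · 0.1231 · 0.4 / 0.00394 = 39.2619 s⁻¹
ΔT = η·γ̇²·t_res/(ρ·cp) = [656 × 39.2619² × 65.0861] / [1144 × 2343] = 24.5548 K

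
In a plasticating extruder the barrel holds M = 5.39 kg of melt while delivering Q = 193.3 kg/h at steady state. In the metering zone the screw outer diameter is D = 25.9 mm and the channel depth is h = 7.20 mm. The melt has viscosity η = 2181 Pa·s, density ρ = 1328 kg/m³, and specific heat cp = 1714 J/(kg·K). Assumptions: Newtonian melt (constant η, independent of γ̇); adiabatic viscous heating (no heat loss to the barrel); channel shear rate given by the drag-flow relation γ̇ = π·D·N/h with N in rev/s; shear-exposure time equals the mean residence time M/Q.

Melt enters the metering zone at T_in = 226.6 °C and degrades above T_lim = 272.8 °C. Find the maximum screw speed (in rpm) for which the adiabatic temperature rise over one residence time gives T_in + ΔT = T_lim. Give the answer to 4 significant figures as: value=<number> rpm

Convert throughput: Q = 193.3 kg/h = 193.3/3600 = 0.0536944 kg/s
t_res = M / Q_s = 5.39 ÷ 0.0536944 = 100.383 s
Geometry in SI: D = 25.9 mm → 0.0259 m, h = 7.20 mm → 0.0072 m
Allowable rise: ΔT_a = T_lim − T_in = 272.8 − 226.6 = 46.2 K
γ̇_max² = ΔT_a·ρ·cp / (η·t_res) = [46.2 × 1328 × 1714] / [2181 × 100.383] = 480.326 s⁻²
Take the square root: γ̇_max = √(480.326) = 21.9163 s⁻¹
N_max = γ̇_max·h / (π·D) = 21.9163 · 0.0072 / (π · 0.0259) = 1.93933 rev/s = 116.36 rpm

value=116.4 rpm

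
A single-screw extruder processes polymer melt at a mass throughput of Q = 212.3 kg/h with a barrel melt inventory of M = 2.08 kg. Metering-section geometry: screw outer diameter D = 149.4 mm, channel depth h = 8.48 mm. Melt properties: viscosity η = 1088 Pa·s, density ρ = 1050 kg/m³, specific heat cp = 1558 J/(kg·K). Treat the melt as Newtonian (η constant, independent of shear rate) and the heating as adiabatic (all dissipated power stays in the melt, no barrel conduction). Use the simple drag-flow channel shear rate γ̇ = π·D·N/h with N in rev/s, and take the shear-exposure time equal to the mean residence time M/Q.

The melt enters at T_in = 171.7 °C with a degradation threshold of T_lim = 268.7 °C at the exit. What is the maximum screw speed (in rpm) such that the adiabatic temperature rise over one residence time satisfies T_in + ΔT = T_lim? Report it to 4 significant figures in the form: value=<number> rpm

value=69.71 rpm

Convert throughput: Q = 212.3 kg/h = 212.3/3600 = 0.0589722 kg/s
t_res = M / Q_s = 2.08 / 0.0589722 = 35.2708 s
D = 149.4 mm = 0.1494 m;  h = 8.48 mm = 0.00848 m
ΔT_a = T_lim − T_in = 268.7 − 171.7 = 97 K
Invert ΔT = ηγ̇²t_res/(ρcp) for γ̇: γ̇_max² = ΔT_a ρ cp / (η t_res) = 97·1050·1558 / (1088·35.2708) = 4135.08 s⁻²
γ̇_max = sqrt(4135.08) = 64.3046 s⁻¹
N_max = γ̇_max h / (πD) = 64.3046·0.00848/(π·0.1494) = 1.16182 rev/s → ×60 = 69.7089 rpm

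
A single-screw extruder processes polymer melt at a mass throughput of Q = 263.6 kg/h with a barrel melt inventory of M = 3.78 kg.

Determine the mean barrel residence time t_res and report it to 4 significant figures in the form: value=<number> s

Q_s = Q / 3600 = 263.6 / 3600 = 0.0732222 kg/s
Mean residence time: t_res = M/Q_s = 3.78 kg / 0.0732222 kg/s = 51.6237 s

value=51.62 s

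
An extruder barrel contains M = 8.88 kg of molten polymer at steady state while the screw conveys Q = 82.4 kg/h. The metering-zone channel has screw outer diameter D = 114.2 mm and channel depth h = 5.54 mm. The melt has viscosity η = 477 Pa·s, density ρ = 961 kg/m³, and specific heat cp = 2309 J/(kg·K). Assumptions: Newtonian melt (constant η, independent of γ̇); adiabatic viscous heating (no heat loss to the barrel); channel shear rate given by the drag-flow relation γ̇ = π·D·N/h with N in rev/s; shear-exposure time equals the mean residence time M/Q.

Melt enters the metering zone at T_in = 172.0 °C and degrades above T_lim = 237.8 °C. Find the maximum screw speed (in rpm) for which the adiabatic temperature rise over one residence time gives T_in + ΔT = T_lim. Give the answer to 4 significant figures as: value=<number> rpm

value=26.02 rpm

Convert throughput: Q = 82.4 kg/h = 82.4/3600 = 0.0228889 kg/s
Mean residence time: t_res = M/Q_s = 8.88 kg / 0.0228889 kg/s = 387.961 s
Geometry in SI: D = 114.2 mm → 0.1142 m, h = 5.54 mm → 0.00554 m
ΔT_a = T_lim − T_in = 237.8 − 172.0 = 65.8 K
γ̇_max² = ΔT_a·ρ·cp/(η·t_res) = 65.8·961·2309/(477·387.961) = 788.981 s⁻²
γ̇_max = √788.981 = 28.0888 s⁻¹
Solve γ̇ = πDN/h for N: N_max = γ̇_max·h/(π·D) = 28.0888 × 0.00554 / (π × 0.1142) = 0.433738 rev/s = 26.0243 rpm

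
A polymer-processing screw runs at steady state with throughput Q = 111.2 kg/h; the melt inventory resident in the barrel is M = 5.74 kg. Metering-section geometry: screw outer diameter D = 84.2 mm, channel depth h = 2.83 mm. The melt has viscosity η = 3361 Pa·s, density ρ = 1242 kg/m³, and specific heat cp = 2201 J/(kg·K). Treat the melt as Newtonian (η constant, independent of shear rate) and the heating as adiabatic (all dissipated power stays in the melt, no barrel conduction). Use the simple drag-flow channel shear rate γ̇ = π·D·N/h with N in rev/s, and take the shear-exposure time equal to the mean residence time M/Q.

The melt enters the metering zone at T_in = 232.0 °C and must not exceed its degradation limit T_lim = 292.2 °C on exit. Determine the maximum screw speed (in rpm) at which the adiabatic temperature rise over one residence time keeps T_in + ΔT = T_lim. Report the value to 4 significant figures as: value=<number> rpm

Q_s = Q / 3600 = 111.2 / 3600 = 0.0308889 kg/s
Mean residence time: t_res = M/Q_s = 5.74 kg / 0.0308889 kg/s = 185.827 s
Geometry in SI: D = 84.2 mm → 0.0842 m, h = 2.83 mm → 0.00283 m
ΔT_a = T_lim − T_in = 292.2 °C − 232.0 °C = 60.2 K
γ̇_max² = ΔT_a·ρ·cp/(η·t_res) = 60.2·1242·2201/(3361·185.827) = 263.487 s⁻²
γ̇_max = √263.487 = 16.2323 s⁻¹
Solve γ̇ = πDN/h for N: N_max = γ̇_max·h/(π·D) = 16.2323 × 0.00283 / (π × 0.0842) = 0.173662 rev/s = 10.4197 rpm

value=10.42 rpm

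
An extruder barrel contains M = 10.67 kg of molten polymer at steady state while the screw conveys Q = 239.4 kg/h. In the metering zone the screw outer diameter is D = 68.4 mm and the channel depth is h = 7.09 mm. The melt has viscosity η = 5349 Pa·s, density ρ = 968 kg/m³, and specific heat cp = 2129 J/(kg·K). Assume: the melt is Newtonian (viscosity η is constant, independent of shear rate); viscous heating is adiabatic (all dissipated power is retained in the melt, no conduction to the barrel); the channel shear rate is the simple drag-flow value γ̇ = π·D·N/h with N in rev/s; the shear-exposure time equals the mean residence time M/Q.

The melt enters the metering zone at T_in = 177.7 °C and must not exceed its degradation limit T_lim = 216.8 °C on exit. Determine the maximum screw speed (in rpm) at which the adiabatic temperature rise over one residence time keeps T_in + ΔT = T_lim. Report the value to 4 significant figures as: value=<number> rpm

Throughput in SI: Q_s = 239.4 kg/h ÷ 3600 s/h = 0.0665 kg/s
t_res = M / Q_s = 10.67 / 0.0665 = 160.451 s
D = 68.4 mm = 0.0684 m;  h = 7.09 mm = 0.00709 m
Allowable rise: ΔT_a = T_lim − T_in = 216.8 − 177.7 = 39.1 K
γ̇_max² = ΔT_a·ρ·cp / (η·t_res) = [39.1 × 968 × 2129] / [5349 × 160.451] = 93.8885 s⁻²
γ̇_max = sqrt(93.8885) = 9.68961 s⁻¹
Solve γ̇ = πDN/h for N: N_max = γ̇_max·h/(π·D) = 9.68961 × 0.00709 / (π × 0.0684) = 0.319703 rev/s = 19.1822 rpm

value=19.18 rpm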